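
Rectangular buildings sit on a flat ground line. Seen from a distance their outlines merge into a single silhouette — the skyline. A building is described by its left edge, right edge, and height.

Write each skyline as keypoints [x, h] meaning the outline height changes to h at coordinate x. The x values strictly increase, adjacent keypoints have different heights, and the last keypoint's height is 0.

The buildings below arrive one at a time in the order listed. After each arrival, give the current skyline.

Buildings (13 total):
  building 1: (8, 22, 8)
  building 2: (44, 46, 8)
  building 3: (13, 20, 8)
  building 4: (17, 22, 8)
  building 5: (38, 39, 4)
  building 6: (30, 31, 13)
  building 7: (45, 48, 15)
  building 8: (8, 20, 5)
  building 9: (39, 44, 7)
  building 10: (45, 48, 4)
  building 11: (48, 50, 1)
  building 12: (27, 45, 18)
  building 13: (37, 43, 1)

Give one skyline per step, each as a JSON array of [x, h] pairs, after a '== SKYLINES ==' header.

== SKYLINES ==
[[8,8],[22,0]]
[[8,8],[22,0],[44,8],[46,0]]
[[8,8],[22,0],[44,8],[46,0]]
[[8,8],[22,0],[44,8],[46,0]]
[[8,8],[22,0],[38,4],[39,0],[44,8],[46,0]]
[[8,8],[22,0],[30,13],[31,0],[38,4],[39,0],[44,8],[46,0]]
[[8,8],[22,0],[30,13],[31,0],[38,4],[39,0],[44,8],[45,15],[48,0]]
[[8,8],[22,0],[30,13],[31,0],[38,4],[39,0],[44,8],[45,15],[48,0]]
[[8,8],[22,0],[30,13],[31,0],[38,4],[39,7],[44,8],[45,15],[48,0]]
[[8,8],[22,0],[30,13],[31,0],[38,4],[39,7],[44,8],[45,15],[48,0]]
[[8,8],[22,0],[30,13],[31,0],[38,4],[39,7],[44,8],[45,15],[48,1],[50,0]]
[[8,8],[22,0],[27,18],[45,15],[48,1],[50,0]]
[[8,8],[22,0],[27,18],[45,15],[48,1],[50,0]]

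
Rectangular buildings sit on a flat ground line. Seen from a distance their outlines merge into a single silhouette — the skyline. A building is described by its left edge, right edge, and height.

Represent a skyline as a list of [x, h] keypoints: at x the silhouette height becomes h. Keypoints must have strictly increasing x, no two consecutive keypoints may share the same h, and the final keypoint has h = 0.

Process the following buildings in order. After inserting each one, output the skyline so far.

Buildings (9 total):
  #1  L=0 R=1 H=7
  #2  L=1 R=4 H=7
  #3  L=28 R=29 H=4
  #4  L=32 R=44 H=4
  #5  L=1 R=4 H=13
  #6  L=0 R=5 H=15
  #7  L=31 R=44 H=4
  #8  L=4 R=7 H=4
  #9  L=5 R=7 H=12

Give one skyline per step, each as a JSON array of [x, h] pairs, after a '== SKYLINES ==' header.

== SKYLINES ==
[[0,7],[1,0]]
[[0,7],[4,0]]
[[0,7],[4,0],[28,4],[29,0]]
[[0,7],[4,0],[28,4],[29,0],[32,4],[44,0]]
[[0,7],[1,13],[4,0],[28,4],[29,0],[32,4],[44,0]]
[[0,15],[5,0],[28,4],[29,0],[32,4],[44,0]]
[[0,15],[5,0],[28,4],[29,0],[31,4],[44,0]]
[[0,15],[5,4],[7,0],[28,4],[29,0],[31,4],[44,0]]
[[0,15],[5,12],[7,0],[28,4],[29,0],[31,4],[44,0]]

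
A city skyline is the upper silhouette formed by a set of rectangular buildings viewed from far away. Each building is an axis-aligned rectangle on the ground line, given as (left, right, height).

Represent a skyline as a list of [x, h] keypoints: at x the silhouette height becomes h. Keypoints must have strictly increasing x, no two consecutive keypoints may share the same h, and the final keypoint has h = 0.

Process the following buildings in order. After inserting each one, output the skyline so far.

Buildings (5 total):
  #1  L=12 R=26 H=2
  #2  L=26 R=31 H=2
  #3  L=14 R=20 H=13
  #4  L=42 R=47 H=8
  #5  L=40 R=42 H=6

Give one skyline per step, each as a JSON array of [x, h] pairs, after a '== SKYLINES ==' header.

== SKYLINES ==
[[12,2],[26,0]]
[[12,2],[31,0]]
[[12,2],[14,13],[20,2],[31,0]]
[[12,2],[14,13],[20,2],[31,0],[42,8],[47,0]]
[[12,2],[14,13],[20,2],[31,0],[40,6],[42,8],[47,0]]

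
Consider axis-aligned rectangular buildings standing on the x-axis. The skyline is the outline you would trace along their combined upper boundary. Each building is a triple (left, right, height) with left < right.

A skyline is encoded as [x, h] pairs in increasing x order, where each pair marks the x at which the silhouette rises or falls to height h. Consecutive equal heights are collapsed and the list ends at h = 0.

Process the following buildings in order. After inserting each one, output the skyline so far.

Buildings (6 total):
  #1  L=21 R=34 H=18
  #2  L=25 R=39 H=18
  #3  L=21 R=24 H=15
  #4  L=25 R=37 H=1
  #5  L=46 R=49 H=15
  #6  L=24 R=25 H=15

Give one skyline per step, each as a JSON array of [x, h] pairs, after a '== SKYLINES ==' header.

== SKYLINES ==
[[21,18],[34,0]]
[[21,18],[39,0]]
[[21,18],[39,0]]
[[21,18],[39,0]]
[[21,18],[39,0],[46,15],[49,0]]
[[21,18],[39,0],[46,15],[49,0]]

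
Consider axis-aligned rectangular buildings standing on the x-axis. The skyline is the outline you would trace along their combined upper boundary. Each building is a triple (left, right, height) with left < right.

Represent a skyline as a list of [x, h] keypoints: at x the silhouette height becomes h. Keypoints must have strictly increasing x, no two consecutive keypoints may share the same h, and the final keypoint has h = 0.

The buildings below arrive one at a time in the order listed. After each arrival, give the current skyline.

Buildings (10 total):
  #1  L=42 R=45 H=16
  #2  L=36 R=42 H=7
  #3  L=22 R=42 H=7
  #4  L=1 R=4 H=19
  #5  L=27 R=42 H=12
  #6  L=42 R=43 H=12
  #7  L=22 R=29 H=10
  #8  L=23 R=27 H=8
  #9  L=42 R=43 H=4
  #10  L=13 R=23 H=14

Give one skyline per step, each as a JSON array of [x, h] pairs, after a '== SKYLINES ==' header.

== SKYLINES ==
[[42,16],[45,0]]
[[36,7],[42,16],[45,0]]
[[22,7],[42,16],[45,0]]
[[1,19],[4,0],[22,7],[42,16],[45,0]]
[[1,19],[4,0],[22,7],[27,12],[42,16],[45,0]]
[[1,19],[4,0],[22,7],[27,12],[42,16],[45,0]]
[[1,19],[4,0],[22,10],[27,12],[42,16],[45,0]]
[[1,19],[4,0],[22,10],[27,12],[42,16],[45,0]]
[[1,19],[4,0],[22,10],[27,12],[42,16],[45,0]]
[[1,19],[4,0],[13,14],[23,10],[27,12],[42,16],[45,0]]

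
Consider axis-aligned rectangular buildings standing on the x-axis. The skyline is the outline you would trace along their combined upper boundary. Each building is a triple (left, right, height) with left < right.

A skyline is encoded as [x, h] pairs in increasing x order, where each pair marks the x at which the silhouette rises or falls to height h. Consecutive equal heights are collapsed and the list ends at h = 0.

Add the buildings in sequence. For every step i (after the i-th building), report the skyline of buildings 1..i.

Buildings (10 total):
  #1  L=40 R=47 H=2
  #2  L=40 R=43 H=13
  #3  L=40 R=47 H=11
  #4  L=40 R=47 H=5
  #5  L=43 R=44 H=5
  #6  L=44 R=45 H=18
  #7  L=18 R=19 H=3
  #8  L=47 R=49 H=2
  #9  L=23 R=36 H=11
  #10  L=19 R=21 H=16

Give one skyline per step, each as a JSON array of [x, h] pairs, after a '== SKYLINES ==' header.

== SKYLINES ==
[[40,2],[47,0]]
[[40,13],[43,2],[47,0]]
[[40,13],[43,11],[47,0]]
[[40,13],[43,11],[47,0]]
[[40,13],[43,11],[47,0]]
[[40,13],[43,11],[44,18],[45,11],[47,0]]
[[18,3],[19,0],[40,13],[43,11],[44,18],[45,11],[47,0]]
[[18,3],[19,0],[40,13],[43,11],[44,18],[45,11],[47,2],[49,0]]
[[18,3],[19,0],[23,11],[36,0],[40,13],[43,11],[44,18],[45,11],[47,2],[49,0]]
[[18,3],[19,16],[21,0],[23,11],[36,0],[40,13],[43,11],[44,18],[45,11],[47,2],[49,0]]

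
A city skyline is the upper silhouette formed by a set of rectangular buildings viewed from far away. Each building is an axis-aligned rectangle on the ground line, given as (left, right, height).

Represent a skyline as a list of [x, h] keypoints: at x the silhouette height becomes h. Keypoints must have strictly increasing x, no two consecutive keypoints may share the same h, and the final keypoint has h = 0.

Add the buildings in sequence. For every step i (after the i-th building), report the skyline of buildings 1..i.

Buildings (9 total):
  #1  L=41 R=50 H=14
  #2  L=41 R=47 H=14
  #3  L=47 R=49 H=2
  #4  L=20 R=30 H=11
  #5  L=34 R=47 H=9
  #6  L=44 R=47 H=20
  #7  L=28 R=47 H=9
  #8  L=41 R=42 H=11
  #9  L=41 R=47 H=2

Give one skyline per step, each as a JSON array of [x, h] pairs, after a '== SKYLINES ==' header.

== SKYLINES ==
[[41,14],[50,0]]
[[41,14],[50,0]]
[[41,14],[50,0]]
[[20,11],[30,0],[41,14],[50,0]]
[[20,11],[30,0],[34,9],[41,14],[50,0]]
[[20,11],[30,0],[34,9],[41,14],[44,20],[47,14],[50,0]]
[[20,11],[30,9],[41,14],[44,20],[47,14],[50,0]]
[[20,11],[30,9],[41,14],[44,20],[47,14],[50,0]]
[[20,11],[30,9],[41,14],[44,20],[47,14],[50,0]]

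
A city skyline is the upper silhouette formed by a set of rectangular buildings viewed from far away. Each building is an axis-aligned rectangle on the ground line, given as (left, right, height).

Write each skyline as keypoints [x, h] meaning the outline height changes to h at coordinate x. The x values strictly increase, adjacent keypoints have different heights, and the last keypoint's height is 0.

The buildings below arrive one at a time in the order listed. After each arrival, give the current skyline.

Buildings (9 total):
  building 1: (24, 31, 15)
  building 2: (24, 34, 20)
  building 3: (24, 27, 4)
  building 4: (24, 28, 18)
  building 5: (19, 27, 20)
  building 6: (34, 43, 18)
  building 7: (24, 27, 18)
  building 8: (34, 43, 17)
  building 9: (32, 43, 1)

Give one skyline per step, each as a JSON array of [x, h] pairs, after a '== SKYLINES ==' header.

== SKYLINES ==
[[24,15],[31,0]]
[[24,20],[34,0]]
[[24,20],[34,0]]
[[24,20],[34,0]]
[[19,20],[34,0]]
[[19,20],[34,18],[43,0]]
[[19,20],[34,18],[43,0]]
[[19,20],[34,18],[43,0]]
[[19,20],[34,18],[43,0]]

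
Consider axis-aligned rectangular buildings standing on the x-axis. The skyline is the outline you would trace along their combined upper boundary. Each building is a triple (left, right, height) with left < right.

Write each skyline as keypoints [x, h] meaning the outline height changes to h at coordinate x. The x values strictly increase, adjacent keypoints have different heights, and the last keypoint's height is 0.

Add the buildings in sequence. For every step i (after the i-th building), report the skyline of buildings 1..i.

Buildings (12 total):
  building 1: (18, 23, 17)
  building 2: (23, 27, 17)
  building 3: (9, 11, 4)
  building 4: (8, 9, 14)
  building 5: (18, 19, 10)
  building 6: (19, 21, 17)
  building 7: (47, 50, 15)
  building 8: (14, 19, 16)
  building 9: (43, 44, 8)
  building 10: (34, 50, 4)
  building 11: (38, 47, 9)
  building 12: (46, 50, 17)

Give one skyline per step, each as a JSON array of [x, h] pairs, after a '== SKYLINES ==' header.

== SKYLINES ==
[[18,17],[23,0]]
[[18,17],[27,0]]
[[9,4],[11,0],[18,17],[27,0]]
[[8,14],[9,4],[11,0],[18,17],[27,0]]
[[8,14],[9,4],[11,0],[18,17],[27,0]]
[[8,14],[9,4],[11,0],[18,17],[27,0]]
[[8,14],[9,4],[11,0],[18,17],[27,0],[47,15],[50,0]]
[[8,14],[9,4],[11,0],[14,16],[18,17],[27,0],[47,15],[50,0]]
[[8,14],[9,4],[11,0],[14,16],[18,17],[27,0],[43,8],[44,0],[47,15],[50,0]]
[[8,14],[9,4],[11,0],[14,16],[18,17],[27,0],[34,4],[43,8],[44,4],[47,15],[50,0]]
[[8,14],[9,4],[11,0],[14,16],[18,17],[27,0],[34,4],[38,9],[47,15],[50,0]]
[[8,14],[9,4],[11,0],[14,16],[18,17],[27,0],[34,4],[38,9],[46,17],[50,0]]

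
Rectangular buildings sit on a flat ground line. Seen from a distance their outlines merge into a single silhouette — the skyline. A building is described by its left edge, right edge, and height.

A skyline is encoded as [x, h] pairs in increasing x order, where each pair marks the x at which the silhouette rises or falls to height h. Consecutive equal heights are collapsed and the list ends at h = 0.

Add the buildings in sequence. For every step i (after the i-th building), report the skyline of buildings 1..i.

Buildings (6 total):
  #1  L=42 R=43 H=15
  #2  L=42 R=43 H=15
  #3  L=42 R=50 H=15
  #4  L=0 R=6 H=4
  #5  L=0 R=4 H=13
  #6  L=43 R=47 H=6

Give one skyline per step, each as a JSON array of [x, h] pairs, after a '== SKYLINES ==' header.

== SKYLINES ==
[[42,15],[43,0]]
[[42,15],[43,0]]
[[42,15],[50,0]]
[[0,4],[6,0],[42,15],[50,0]]
[[0,13],[4,4],[6,0],[42,15],[50,0]]
[[0,13],[4,4],[6,0],[42,15],[50,0]]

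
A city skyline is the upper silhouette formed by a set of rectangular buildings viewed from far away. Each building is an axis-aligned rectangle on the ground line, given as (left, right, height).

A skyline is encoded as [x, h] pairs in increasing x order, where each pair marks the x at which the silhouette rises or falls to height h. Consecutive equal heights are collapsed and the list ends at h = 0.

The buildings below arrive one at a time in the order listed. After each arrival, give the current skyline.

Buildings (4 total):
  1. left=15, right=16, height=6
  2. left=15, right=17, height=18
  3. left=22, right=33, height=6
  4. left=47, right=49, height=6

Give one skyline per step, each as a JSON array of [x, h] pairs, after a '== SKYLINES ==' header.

== SKYLINES ==
[[15,6],[16,0]]
[[15,18],[17,0]]
[[15,18],[17,0],[22,6],[33,0]]
[[15,18],[17,0],[22,6],[33,0],[47,6],[49,0]]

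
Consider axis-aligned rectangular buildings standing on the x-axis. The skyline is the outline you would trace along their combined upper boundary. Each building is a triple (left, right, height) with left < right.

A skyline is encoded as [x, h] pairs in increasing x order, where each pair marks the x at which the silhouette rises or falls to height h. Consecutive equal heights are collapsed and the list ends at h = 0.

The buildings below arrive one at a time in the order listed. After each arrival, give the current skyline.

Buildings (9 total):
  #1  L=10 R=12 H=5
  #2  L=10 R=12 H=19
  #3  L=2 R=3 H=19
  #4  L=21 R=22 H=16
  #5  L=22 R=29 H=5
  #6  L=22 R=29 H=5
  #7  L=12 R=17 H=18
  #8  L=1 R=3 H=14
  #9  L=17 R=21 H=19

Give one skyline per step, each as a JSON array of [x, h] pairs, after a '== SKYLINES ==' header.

== SKYLINES ==
[[10,5],[12,0]]
[[10,19],[12,0]]
[[2,19],[3,0],[10,19],[12,0]]
[[2,19],[3,0],[10,19],[12,0],[21,16],[22,0]]
[[2,19],[3,0],[10,19],[12,0],[21,16],[22,5],[29,0]]
[[2,19],[3,0],[10,19],[12,0],[21,16],[22,5],[29,0]]
[[2,19],[3,0],[10,19],[12,18],[17,0],[21,16],[22,5],[29,0]]
[[1,14],[2,19],[3,0],[10,19],[12,18],[17,0],[21,16],[22,5],[29,0]]
[[1,14],[2,19],[3,0],[10,19],[12,18],[17,19],[21,16],[22,5],[29,0]]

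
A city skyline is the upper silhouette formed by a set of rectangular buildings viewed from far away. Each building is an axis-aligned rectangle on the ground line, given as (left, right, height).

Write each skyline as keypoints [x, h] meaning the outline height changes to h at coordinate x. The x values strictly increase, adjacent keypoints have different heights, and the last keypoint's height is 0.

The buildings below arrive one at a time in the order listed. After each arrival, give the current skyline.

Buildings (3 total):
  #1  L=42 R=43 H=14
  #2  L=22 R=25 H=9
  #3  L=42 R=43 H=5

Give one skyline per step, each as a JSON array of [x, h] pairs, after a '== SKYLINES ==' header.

== SKYLINES ==
[[42,14],[43,0]]
[[22,9],[25,0],[42,14],[43,0]]
[[22,9],[25,0],[42,14],[43,0]]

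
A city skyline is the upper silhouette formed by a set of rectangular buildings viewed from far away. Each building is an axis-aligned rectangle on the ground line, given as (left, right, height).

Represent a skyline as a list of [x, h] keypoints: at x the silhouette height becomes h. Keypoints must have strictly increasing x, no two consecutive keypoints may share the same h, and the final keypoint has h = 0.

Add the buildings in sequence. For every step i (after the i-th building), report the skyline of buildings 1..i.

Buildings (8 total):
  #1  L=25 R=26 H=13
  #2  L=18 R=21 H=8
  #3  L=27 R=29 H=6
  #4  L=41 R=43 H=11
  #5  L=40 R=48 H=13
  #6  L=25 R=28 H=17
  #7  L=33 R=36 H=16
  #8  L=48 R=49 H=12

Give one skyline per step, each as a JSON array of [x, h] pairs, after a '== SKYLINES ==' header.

== SKYLINES ==
[[25,13],[26,0]]
[[18,8],[21,0],[25,13],[26,0]]
[[18,8],[21,0],[25,13],[26,0],[27,6],[29,0]]
[[18,8],[21,0],[25,13],[26,0],[27,6],[29,0],[41,11],[43,0]]
[[18,8],[21,0],[25,13],[26,0],[27,6],[29,0],[40,13],[48,0]]
[[18,8],[21,0],[25,17],[28,6],[29,0],[40,13],[48,0]]
[[18,8],[21,0],[25,17],[28,6],[29,0],[33,16],[36,0],[40,13],[48,0]]
[[18,8],[21,0],[25,17],[28,6],[29,0],[33,16],[36,0],[40,13],[48,12],[49,0]]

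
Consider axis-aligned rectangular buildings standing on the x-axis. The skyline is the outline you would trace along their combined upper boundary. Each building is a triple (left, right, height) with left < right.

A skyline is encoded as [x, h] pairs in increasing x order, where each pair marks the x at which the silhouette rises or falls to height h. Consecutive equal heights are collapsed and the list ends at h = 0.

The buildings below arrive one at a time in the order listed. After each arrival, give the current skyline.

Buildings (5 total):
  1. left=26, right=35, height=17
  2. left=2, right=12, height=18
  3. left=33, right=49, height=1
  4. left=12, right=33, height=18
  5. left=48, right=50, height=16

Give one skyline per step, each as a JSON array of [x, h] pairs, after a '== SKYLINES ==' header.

== SKYLINES ==
[[26,17],[35,0]]
[[2,18],[12,0],[26,17],[35,0]]
[[2,18],[12,0],[26,17],[35,1],[49,0]]
[[2,18],[33,17],[35,1],[49,0]]
[[2,18],[33,17],[35,1],[48,16],[50,0]]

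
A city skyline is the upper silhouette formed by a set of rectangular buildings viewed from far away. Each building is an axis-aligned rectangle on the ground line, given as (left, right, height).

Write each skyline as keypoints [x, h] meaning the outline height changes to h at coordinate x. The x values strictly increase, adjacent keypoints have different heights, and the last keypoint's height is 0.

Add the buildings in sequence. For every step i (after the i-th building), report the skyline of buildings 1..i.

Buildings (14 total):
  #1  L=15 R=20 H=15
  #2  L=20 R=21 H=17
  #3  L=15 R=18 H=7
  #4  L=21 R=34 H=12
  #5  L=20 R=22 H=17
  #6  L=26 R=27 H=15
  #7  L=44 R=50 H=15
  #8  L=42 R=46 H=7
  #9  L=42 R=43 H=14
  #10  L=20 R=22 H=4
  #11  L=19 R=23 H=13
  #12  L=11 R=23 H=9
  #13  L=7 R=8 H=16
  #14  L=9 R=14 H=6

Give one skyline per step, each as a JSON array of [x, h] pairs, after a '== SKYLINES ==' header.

== SKYLINES ==
[[15,15],[20,0]]
[[15,15],[20,17],[21,0]]
[[15,15],[20,17],[21,0]]
[[15,15],[20,17],[21,12],[34,0]]
[[15,15],[20,17],[22,12],[34,0]]
[[15,15],[20,17],[22,12],[26,15],[27,12],[34,0]]
[[15,15],[20,17],[22,12],[26,15],[27,12],[34,0],[44,15],[50,0]]
[[15,15],[20,17],[22,12],[26,15],[27,12],[34,0],[42,7],[44,15],[50,0]]
[[15,15],[20,17],[22,12],[26,15],[27,12],[34,0],[42,14],[43,7],[44,15],[50,0]]
[[15,15],[20,17],[22,12],[26,15],[27,12],[34,0],[42,14],[43,7],[44,15],[50,0]]
[[15,15],[20,17],[22,13],[23,12],[26,15],[27,12],[34,0],[42,14],[43,7],[44,15],[50,0]]
[[11,9],[15,15],[20,17],[22,13],[23,12],[26,15],[27,12],[34,0],[42,14],[43,7],[44,15],[50,0]]
[[7,16],[8,0],[11,9],[15,15],[20,17],[22,13],[23,12],[26,15],[27,12],[34,0],[42,14],[43,7],[44,15],[50,0]]
[[7,16],[8,0],[9,6],[11,9],[15,15],[20,17],[22,13],[23,12],[26,15],[27,12],[34,0],[42,14],[43,7],[44,15],[50,0]]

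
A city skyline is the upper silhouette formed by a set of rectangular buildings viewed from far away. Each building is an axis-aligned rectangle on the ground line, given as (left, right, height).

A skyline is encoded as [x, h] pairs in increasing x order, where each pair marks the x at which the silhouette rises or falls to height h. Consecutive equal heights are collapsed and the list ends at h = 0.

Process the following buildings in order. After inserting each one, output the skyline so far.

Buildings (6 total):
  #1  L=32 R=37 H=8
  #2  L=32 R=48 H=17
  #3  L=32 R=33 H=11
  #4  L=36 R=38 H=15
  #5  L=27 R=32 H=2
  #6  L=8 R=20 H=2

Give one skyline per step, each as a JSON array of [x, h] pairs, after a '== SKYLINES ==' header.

== SKYLINES ==
[[32,8],[37,0]]
[[32,17],[48,0]]
[[32,17],[48,0]]
[[32,17],[48,0]]
[[27,2],[32,17],[48,0]]
[[8,2],[20,0],[27,2],[32,17],[48,0]]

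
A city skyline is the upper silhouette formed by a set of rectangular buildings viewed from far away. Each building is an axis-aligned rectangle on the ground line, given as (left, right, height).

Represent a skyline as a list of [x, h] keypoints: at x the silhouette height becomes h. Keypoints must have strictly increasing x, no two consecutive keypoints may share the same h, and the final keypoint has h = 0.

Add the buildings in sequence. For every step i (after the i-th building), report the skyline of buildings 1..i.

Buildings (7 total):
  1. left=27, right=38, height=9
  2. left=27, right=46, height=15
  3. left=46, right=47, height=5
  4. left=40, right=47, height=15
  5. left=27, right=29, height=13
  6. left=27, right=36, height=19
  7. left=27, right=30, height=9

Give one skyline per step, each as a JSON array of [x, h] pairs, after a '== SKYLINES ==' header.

== SKYLINES ==
[[27,9],[38,0]]
[[27,15],[46,0]]
[[27,15],[46,5],[47,0]]
[[27,15],[47,0]]
[[27,15],[47,0]]
[[27,19],[36,15],[47,0]]
[[27,19],[36,15],[47,0]]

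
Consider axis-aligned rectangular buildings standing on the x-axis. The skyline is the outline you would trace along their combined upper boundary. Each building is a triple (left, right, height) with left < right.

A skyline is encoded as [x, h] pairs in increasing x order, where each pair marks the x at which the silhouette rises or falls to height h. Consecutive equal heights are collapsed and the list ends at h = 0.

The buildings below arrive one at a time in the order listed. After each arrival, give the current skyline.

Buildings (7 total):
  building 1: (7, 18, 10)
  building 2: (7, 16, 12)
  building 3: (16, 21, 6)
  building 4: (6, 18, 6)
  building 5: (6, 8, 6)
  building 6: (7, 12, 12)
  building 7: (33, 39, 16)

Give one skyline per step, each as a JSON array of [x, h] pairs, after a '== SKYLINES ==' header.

== SKYLINES ==
[[7,10],[18,0]]
[[7,12],[16,10],[18,0]]
[[7,12],[16,10],[18,6],[21,0]]
[[6,6],[7,12],[16,10],[18,6],[21,0]]
[[6,6],[7,12],[16,10],[18,6],[21,0]]
[[6,6],[7,12],[16,10],[18,6],[21,0]]
[[6,6],[7,12],[16,10],[18,6],[21,0],[33,16],[39,0]]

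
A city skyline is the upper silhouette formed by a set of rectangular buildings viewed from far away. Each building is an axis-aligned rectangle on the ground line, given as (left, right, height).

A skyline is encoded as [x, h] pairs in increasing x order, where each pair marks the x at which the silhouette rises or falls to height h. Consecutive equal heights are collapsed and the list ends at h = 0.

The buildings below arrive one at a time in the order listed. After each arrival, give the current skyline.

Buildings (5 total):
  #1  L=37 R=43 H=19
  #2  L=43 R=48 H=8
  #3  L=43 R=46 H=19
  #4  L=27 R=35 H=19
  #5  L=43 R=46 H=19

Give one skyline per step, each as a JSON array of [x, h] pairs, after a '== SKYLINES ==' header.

== SKYLINES ==
[[37,19],[43,0]]
[[37,19],[43,8],[48,0]]
[[37,19],[46,8],[48,0]]
[[27,19],[35,0],[37,19],[46,8],[48,0]]
[[27,19],[35,0],[37,19],[46,8],[48,0]]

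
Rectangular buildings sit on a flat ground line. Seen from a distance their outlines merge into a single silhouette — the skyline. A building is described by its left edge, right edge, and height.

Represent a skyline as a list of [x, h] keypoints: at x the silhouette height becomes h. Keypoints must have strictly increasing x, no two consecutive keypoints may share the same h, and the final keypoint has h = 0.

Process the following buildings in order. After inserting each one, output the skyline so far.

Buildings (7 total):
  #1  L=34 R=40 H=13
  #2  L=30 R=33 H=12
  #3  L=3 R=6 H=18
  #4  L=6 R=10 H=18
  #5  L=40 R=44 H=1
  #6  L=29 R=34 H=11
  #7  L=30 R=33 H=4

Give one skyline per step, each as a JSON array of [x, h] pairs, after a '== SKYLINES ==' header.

== SKYLINES ==
[[34,13],[40,0]]
[[30,12],[33,0],[34,13],[40,0]]
[[3,18],[6,0],[30,12],[33,0],[34,13],[40,0]]
[[3,18],[10,0],[30,12],[33,0],[34,13],[40,0]]
[[3,18],[10,0],[30,12],[33,0],[34,13],[40,1],[44,0]]
[[3,18],[10,0],[29,11],[30,12],[33,11],[34,13],[40,1],[44,0]]
[[3,18],[10,0],[29,11],[30,12],[33,11],[34,13],[40,1],[44,0]]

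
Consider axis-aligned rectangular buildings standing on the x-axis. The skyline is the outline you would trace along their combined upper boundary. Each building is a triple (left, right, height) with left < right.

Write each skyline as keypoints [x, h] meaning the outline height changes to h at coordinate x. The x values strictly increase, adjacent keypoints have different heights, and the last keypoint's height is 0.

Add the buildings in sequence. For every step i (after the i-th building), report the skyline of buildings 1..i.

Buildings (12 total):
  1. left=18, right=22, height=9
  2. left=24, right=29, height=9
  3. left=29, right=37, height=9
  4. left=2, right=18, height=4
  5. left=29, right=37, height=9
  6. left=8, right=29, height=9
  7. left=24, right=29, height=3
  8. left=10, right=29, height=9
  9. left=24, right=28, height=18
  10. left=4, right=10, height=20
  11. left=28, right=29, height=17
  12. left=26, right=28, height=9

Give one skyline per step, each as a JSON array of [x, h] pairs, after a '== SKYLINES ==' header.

== SKYLINES ==
[[18,9],[22,0]]
[[18,9],[22,0],[24,9],[29,0]]
[[18,9],[22,0],[24,9],[37,0]]
[[2,4],[18,9],[22,0],[24,9],[37,0]]
[[2,4],[18,9],[22,0],[24,9],[37,0]]
[[2,4],[8,9],[37,0]]
[[2,4],[8,9],[37,0]]
[[2,4],[8,9],[37,0]]
[[2,4],[8,9],[24,18],[28,9],[37,0]]
[[2,4],[4,20],[10,9],[24,18],[28,9],[37,0]]
[[2,4],[4,20],[10,9],[24,18],[28,17],[29,9],[37,0]]
[[2,4],[4,20],[10,9],[24,18],[28,17],[29,9],[37,0]]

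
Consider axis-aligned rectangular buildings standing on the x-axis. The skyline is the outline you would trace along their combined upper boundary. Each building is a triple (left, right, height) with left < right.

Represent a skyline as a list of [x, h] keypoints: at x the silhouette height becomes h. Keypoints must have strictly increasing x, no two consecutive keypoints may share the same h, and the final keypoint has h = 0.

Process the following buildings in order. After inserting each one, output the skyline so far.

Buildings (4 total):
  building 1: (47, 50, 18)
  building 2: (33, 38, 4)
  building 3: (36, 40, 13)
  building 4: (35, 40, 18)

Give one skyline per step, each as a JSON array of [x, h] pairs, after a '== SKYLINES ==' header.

== SKYLINES ==
[[47,18],[50,0]]
[[33,4],[38,0],[47,18],[50,0]]
[[33,4],[36,13],[40,0],[47,18],[50,0]]
[[33,4],[35,18],[40,0],[47,18],[50,0]]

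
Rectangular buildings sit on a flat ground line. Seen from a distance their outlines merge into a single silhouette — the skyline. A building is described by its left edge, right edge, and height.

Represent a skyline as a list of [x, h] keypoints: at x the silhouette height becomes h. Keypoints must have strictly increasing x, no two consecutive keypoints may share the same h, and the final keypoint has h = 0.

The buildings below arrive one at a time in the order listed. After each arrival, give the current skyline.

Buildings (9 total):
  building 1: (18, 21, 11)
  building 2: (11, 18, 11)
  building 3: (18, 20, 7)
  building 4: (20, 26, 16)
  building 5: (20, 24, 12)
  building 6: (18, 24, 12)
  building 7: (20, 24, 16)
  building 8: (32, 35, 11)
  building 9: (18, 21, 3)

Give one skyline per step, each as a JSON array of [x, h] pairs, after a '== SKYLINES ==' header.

== SKYLINES ==
[[18,11],[21,0]]
[[11,11],[21,0]]
[[11,11],[21,0]]
[[11,11],[20,16],[26,0]]
[[11,11],[20,16],[26,0]]
[[11,11],[18,12],[20,16],[26,0]]
[[11,11],[18,12],[20,16],[26,0]]
[[11,11],[18,12],[20,16],[26,0],[32,11],[35,0]]
[[11,11],[18,12],[20,16],[26,0],[32,11],[35,0]]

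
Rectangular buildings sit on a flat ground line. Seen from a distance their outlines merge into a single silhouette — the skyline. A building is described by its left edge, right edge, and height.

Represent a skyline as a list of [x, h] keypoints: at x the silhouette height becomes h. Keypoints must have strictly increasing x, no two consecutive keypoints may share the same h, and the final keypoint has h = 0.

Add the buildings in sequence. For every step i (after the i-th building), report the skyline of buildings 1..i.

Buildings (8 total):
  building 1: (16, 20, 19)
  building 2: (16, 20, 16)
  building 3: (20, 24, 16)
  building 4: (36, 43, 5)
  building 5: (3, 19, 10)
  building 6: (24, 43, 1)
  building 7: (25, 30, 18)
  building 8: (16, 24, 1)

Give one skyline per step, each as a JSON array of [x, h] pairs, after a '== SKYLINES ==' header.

== SKYLINES ==
[[16,19],[20,0]]
[[16,19],[20,0]]
[[16,19],[20,16],[24,0]]
[[16,19],[20,16],[24,0],[36,5],[43,0]]
[[3,10],[16,19],[20,16],[24,0],[36,5],[43,0]]
[[3,10],[16,19],[20,16],[24,1],[36,5],[43,0]]
[[3,10],[16,19],[20,16],[24,1],[25,18],[30,1],[36,5],[43,0]]
[[3,10],[16,19],[20,16],[24,1],[25,18],[30,1],[36,5],[43,0]]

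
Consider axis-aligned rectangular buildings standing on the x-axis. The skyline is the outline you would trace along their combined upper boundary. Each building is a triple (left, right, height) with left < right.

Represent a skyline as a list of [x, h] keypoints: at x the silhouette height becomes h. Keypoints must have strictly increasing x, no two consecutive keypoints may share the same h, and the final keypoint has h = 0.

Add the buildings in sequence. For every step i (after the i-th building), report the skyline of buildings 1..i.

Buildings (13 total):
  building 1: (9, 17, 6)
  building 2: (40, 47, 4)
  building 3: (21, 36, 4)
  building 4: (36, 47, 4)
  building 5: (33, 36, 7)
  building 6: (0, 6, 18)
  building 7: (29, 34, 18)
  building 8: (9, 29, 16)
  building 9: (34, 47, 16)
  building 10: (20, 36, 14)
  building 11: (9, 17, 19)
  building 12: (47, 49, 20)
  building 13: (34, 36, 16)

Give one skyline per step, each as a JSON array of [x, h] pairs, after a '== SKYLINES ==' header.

== SKYLINES ==
[[9,6],[17,0]]
[[9,6],[17,0],[40,4],[47,0]]
[[9,6],[17,0],[21,4],[36,0],[40,4],[47,0]]
[[9,6],[17,0],[21,4],[47,0]]
[[9,6],[17,0],[21,4],[33,7],[36,4],[47,0]]
[[0,18],[6,0],[9,6],[17,0],[21,4],[33,7],[36,4],[47,0]]
[[0,18],[6,0],[9,6],[17,0],[21,4],[29,18],[34,7],[36,4],[47,0]]
[[0,18],[6,0],[9,16],[29,18],[34,7],[36,4],[47,0]]
[[0,18],[6,0],[9,16],[29,18],[34,16],[47,0]]
[[0,18],[6,0],[9,16],[29,18],[34,16],[47,0]]
[[0,18],[6,0],[9,19],[17,16],[29,18],[34,16],[47,0]]
[[0,18],[6,0],[9,19],[17,16],[29,18],[34,16],[47,20],[49,0]]
[[0,18],[6,0],[9,19],[17,16],[29,18],[34,16],[47,20],[49,0]]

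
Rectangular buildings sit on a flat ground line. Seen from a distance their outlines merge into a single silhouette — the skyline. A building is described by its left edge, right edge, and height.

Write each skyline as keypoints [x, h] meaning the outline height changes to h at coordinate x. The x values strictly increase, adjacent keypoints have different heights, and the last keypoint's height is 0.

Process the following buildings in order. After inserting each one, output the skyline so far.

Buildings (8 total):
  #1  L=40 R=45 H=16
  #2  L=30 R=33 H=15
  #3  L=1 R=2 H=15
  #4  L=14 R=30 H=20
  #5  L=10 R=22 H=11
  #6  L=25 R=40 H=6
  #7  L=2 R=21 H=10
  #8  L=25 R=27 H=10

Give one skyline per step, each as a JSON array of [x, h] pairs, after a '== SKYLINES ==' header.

== SKYLINES ==
[[40,16],[45,0]]
[[30,15],[33,0],[40,16],[45,0]]
[[1,15],[2,0],[30,15],[33,0],[40,16],[45,0]]
[[1,15],[2,0],[14,20],[30,15],[33,0],[40,16],[45,0]]
[[1,15],[2,0],[10,11],[14,20],[30,15],[33,0],[40,16],[45,0]]
[[1,15],[2,0],[10,11],[14,20],[30,15],[33,6],[40,16],[45,0]]
[[1,15],[2,10],[10,11],[14,20],[30,15],[33,6],[40,16],[45,0]]
[[1,15],[2,10],[10,11],[14,20],[30,15],[33,6],[40,16],[45,0]]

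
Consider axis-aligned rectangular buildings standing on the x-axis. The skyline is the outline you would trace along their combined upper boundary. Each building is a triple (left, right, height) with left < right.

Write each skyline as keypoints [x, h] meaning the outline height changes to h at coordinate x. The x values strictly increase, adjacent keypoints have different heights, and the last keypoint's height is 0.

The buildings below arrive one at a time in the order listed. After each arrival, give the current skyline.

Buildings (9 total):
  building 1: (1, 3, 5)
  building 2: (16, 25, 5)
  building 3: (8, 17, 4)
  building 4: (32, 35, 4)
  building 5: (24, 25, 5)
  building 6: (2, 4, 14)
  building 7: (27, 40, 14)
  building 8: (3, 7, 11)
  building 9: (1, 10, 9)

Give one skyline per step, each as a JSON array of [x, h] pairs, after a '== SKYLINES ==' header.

== SKYLINES ==
[[1,5],[3,0]]
[[1,5],[3,0],[16,5],[25,0]]
[[1,5],[3,0],[8,4],[16,5],[25,0]]
[[1,5],[3,0],[8,4],[16,5],[25,0],[32,4],[35,0]]
[[1,5],[3,0],[8,4],[16,5],[25,0],[32,4],[35,0]]
[[1,5],[2,14],[4,0],[8,4],[16,5],[25,0],[32,4],[35,0]]
[[1,5],[2,14],[4,0],[8,4],[16,5],[25,0],[27,14],[40,0]]
[[1,5],[2,14],[4,11],[7,0],[8,4],[16,5],[25,0],[27,14],[40,0]]
[[1,9],[2,14],[4,11],[7,9],[10,4],[16,5],[25,0],[27,14],[40,0]]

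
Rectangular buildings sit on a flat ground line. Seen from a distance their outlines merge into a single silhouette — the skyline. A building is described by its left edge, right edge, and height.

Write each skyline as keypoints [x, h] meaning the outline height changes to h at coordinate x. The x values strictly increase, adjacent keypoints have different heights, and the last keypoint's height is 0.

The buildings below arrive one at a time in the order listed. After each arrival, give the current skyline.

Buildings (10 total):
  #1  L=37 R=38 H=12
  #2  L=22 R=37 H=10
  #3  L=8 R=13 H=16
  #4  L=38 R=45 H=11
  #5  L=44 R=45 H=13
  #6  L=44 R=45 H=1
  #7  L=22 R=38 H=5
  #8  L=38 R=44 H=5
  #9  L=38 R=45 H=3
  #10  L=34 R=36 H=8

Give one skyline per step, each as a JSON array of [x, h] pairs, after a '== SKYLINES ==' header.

== SKYLINES ==
[[37,12],[38,0]]
[[22,10],[37,12],[38,0]]
[[8,16],[13,0],[22,10],[37,12],[38,0]]
[[8,16],[13,0],[22,10],[37,12],[38,11],[45,0]]
[[8,16],[13,0],[22,10],[37,12],[38,11],[44,13],[45,0]]
[[8,16],[13,0],[22,10],[37,12],[38,11],[44,13],[45,0]]
[[8,16],[13,0],[22,10],[37,12],[38,11],[44,13],[45,0]]
[[8,16],[13,0],[22,10],[37,12],[38,11],[44,13],[45,0]]
[[8,16],[13,0],[22,10],[37,12],[38,11],[44,13],[45,0]]
[[8,16],[13,0],[22,10],[37,12],[38,11],[44,13],[45,0]]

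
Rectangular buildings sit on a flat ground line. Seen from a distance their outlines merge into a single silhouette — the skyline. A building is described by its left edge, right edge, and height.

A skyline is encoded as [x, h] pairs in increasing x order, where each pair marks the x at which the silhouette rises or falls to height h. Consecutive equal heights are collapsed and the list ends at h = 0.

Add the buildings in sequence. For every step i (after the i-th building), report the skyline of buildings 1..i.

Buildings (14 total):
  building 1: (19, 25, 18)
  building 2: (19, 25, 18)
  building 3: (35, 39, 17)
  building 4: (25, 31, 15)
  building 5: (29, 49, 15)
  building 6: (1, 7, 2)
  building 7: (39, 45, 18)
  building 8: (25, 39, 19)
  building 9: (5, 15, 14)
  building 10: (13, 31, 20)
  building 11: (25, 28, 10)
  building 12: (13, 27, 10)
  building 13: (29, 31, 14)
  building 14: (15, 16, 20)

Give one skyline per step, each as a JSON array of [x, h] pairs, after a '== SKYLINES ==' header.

== SKYLINES ==
[[19,18],[25,0]]
[[19,18],[25,0]]
[[19,18],[25,0],[35,17],[39,0]]
[[19,18],[25,15],[31,0],[35,17],[39,0]]
[[19,18],[25,15],[35,17],[39,15],[49,0]]
[[1,2],[7,0],[19,18],[25,15],[35,17],[39,15],[49,0]]
[[1,2],[7,0],[19,18],[25,15],[35,17],[39,18],[45,15],[49,0]]
[[1,2],[7,0],[19,18],[25,19],[39,18],[45,15],[49,0]]
[[1,2],[5,14],[15,0],[19,18],[25,19],[39,18],[45,15],[49,0]]
[[1,2],[5,14],[13,20],[31,19],[39,18],[45,15],[49,0]]
[[1,2],[5,14],[13,20],[31,19],[39,18],[45,15],[49,0]]
[[1,2],[5,14],[13,20],[31,19],[39,18],[45,15],[49,0]]
[[1,2],[5,14],[13,20],[31,19],[39,18],[45,15],[49,0]]
[[1,2],[5,14],[13,20],[31,19],[39,18],[45,15],[49,0]]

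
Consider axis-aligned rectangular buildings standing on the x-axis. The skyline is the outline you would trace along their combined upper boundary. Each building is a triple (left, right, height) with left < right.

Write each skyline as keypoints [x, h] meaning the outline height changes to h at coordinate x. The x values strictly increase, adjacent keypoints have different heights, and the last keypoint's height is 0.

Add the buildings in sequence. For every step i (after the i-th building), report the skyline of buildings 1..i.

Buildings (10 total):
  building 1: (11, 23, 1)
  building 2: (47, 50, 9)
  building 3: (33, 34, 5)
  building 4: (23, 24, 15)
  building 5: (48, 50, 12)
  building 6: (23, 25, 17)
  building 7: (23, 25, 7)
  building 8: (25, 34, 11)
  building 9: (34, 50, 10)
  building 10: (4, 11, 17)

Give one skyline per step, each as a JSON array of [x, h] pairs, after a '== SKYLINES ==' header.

== SKYLINES ==
[[11,1],[23,0]]
[[11,1],[23,0],[47,9],[50,0]]
[[11,1],[23,0],[33,5],[34,0],[47,9],[50,0]]
[[11,1],[23,15],[24,0],[33,5],[34,0],[47,9],[50,0]]
[[11,1],[23,15],[24,0],[33,5],[34,0],[47,9],[48,12],[50,0]]
[[11,1],[23,17],[25,0],[33,5],[34,0],[47,9],[48,12],[50,0]]
[[11,1],[23,17],[25,0],[33,5],[34,0],[47,9],[48,12],[50,0]]
[[11,1],[23,17],[25,11],[34,0],[47,9],[48,12],[50,0]]
[[11,1],[23,17],[25,11],[34,10],[48,12],[50,0]]
[[4,17],[11,1],[23,17],[25,11],[34,10],[48,12],[50,0]]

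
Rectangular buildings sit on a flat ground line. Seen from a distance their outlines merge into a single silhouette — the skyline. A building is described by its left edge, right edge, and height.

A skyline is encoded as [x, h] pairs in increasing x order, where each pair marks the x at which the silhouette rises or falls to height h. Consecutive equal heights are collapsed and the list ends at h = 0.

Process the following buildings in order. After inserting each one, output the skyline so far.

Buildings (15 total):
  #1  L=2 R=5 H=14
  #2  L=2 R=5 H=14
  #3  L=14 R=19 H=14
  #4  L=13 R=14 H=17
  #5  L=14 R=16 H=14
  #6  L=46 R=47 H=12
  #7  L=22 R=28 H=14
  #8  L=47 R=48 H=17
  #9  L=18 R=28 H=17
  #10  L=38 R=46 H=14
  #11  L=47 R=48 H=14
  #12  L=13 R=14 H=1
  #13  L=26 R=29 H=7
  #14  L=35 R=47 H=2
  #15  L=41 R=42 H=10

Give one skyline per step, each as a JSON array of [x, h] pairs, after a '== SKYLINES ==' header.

== SKYLINES ==
[[2,14],[5,0]]
[[2,14],[5,0]]
[[2,14],[5,0],[14,14],[19,0]]
[[2,14],[5,0],[13,17],[14,14],[19,0]]
[[2,14],[5,0],[13,17],[14,14],[19,0]]
[[2,14],[5,0],[13,17],[14,14],[19,0],[46,12],[47,0]]
[[2,14],[5,0],[13,17],[14,14],[19,0],[22,14],[28,0],[46,12],[47,0]]
[[2,14],[5,0],[13,17],[14,14],[19,0],[22,14],[28,0],[46,12],[47,17],[48,0]]
[[2,14],[5,0],[13,17],[14,14],[18,17],[28,0],[46,12],[47,17],[48,0]]
[[2,14],[5,0],[13,17],[14,14],[18,17],[28,0],[38,14],[46,12],[47,17],[48,0]]
[[2,14],[5,0],[13,17],[14,14],[18,17],[28,0],[38,14],[46,12],[47,17],[48,0]]
[[2,14],[5,0],[13,17],[14,14],[18,17],[28,0],[38,14],[46,12],[47,17],[48,0]]
[[2,14],[5,0],[13,17],[14,14],[18,17],[28,7],[29,0],[38,14],[46,12],[47,17],[48,0]]
[[2,14],[5,0],[13,17],[14,14],[18,17],[28,7],[29,0],[35,2],[38,14],[46,12],[47,17],[48,0]]
[[2,14],[5,0],[13,17],[14,14],[18,17],[28,7],[29,0],[35,2],[38,14],[46,12],[47,17],[48,0]]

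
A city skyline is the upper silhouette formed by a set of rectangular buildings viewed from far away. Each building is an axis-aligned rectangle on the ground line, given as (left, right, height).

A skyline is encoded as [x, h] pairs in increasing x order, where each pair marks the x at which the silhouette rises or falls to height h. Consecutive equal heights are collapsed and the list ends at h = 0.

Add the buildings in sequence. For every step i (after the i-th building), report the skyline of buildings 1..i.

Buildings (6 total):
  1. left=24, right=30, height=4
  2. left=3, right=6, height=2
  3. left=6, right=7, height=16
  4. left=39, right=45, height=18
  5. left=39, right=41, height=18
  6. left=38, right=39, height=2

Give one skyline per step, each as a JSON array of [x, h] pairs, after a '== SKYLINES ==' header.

== SKYLINES ==
[[24,4],[30,0]]
[[3,2],[6,0],[24,4],[30,0]]
[[3,2],[6,16],[7,0],[24,4],[30,0]]
[[3,2],[6,16],[7,0],[24,4],[30,0],[39,18],[45,0]]
[[3,2],[6,16],[7,0],[24,4],[30,0],[39,18],[45,0]]
[[3,2],[6,16],[7,0],[24,4],[30,0],[38,2],[39,18],[45,0]]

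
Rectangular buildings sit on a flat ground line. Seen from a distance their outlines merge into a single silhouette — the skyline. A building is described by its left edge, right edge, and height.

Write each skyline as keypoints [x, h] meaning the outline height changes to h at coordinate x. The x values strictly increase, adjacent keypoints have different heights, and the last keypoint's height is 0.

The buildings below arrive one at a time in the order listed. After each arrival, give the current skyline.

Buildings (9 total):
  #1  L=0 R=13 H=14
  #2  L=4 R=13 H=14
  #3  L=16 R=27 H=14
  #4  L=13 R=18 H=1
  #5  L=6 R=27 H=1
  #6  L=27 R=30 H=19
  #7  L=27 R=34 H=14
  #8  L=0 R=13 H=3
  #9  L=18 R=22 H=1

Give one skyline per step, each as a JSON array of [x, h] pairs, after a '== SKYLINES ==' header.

== SKYLINES ==
[[0,14],[13,0]]
[[0,14],[13,0]]
[[0,14],[13,0],[16,14],[27,0]]
[[0,14],[13,1],[16,14],[27,0]]
[[0,14],[13,1],[16,14],[27,0]]
[[0,14],[13,1],[16,14],[27,19],[30,0]]
[[0,14],[13,1],[16,14],[27,19],[30,14],[34,0]]
[[0,14],[13,1],[16,14],[27,19],[30,14],[34,0]]
[[0,14],[13,1],[16,14],[27,19],[30,14],[34,0]]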